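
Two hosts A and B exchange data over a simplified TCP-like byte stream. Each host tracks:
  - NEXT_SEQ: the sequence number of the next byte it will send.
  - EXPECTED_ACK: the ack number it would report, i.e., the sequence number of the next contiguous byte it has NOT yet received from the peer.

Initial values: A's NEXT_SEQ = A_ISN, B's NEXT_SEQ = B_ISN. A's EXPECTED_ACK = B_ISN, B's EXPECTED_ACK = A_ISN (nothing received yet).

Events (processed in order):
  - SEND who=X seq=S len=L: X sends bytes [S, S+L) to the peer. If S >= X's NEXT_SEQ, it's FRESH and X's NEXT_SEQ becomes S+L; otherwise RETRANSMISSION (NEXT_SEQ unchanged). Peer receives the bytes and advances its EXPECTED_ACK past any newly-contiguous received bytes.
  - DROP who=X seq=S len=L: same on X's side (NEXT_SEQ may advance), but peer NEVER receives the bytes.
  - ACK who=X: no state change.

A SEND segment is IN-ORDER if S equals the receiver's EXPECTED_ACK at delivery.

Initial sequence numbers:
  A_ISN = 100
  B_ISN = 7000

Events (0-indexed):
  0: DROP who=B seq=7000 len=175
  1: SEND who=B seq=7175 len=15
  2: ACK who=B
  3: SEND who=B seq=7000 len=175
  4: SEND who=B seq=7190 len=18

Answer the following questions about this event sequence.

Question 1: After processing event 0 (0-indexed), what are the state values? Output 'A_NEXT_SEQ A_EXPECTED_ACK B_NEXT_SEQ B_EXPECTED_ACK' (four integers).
After event 0: A_seq=100 A_ack=7000 B_seq=7175 B_ack=100

100 7000 7175 100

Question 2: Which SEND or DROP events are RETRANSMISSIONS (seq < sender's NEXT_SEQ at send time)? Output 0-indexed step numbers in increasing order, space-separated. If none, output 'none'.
Step 0: DROP seq=7000 -> fresh
Step 1: SEND seq=7175 -> fresh
Step 3: SEND seq=7000 -> retransmit
Step 4: SEND seq=7190 -> fresh

Answer: 3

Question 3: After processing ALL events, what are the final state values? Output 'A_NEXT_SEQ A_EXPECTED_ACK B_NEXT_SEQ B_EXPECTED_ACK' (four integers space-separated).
Answer: 100 7208 7208 100

Derivation:
After event 0: A_seq=100 A_ack=7000 B_seq=7175 B_ack=100
After event 1: A_seq=100 A_ack=7000 B_seq=7190 B_ack=100
After event 2: A_seq=100 A_ack=7000 B_seq=7190 B_ack=100
After event 3: A_seq=100 A_ack=7190 B_seq=7190 B_ack=100
After event 4: A_seq=100 A_ack=7208 B_seq=7208 B_ack=100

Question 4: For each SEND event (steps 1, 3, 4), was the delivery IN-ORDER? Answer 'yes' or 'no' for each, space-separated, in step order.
Answer: no yes yes

Derivation:
Step 1: SEND seq=7175 -> out-of-order
Step 3: SEND seq=7000 -> in-order
Step 4: SEND seq=7190 -> in-order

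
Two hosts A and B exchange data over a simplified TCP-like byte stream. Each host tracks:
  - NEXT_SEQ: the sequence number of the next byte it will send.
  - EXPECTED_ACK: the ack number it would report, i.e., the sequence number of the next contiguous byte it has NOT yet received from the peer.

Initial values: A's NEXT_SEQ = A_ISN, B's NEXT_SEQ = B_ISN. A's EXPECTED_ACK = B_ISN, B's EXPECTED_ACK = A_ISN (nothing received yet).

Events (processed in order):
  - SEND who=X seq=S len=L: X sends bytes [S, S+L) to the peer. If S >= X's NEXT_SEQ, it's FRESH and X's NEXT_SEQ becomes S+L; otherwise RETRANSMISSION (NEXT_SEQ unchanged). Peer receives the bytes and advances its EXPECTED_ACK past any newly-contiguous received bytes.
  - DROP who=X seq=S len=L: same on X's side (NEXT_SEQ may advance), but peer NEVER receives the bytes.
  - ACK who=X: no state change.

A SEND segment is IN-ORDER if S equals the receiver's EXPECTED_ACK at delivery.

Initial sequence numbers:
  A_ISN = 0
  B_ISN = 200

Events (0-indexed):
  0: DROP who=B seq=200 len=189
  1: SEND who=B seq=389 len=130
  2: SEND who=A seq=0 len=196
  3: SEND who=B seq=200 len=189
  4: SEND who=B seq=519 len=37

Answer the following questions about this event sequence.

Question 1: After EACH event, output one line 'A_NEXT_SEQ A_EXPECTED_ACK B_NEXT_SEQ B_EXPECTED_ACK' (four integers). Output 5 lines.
0 200 389 0
0 200 519 0
196 200 519 196
196 519 519 196
196 556 556 196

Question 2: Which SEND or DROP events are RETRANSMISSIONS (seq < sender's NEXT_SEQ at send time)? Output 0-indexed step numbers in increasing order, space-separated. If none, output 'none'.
Answer: 3

Derivation:
Step 0: DROP seq=200 -> fresh
Step 1: SEND seq=389 -> fresh
Step 2: SEND seq=0 -> fresh
Step 3: SEND seq=200 -> retransmit
Step 4: SEND seq=519 -> fresh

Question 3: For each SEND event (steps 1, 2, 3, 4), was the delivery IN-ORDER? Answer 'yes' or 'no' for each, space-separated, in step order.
Answer: no yes yes yes

Derivation:
Step 1: SEND seq=389 -> out-of-order
Step 2: SEND seq=0 -> in-order
Step 3: SEND seq=200 -> in-order
Step 4: SEND seq=519 -> in-order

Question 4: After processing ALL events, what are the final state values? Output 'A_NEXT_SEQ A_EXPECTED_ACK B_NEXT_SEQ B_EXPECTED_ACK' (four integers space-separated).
After event 0: A_seq=0 A_ack=200 B_seq=389 B_ack=0
After event 1: A_seq=0 A_ack=200 B_seq=519 B_ack=0
After event 2: A_seq=196 A_ack=200 B_seq=519 B_ack=196
After event 3: A_seq=196 A_ack=519 B_seq=519 B_ack=196
After event 4: A_seq=196 A_ack=556 B_seq=556 B_ack=196

Answer: 196 556 556 196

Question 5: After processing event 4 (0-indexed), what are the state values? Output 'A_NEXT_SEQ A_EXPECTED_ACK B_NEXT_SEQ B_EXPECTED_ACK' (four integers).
After event 0: A_seq=0 A_ack=200 B_seq=389 B_ack=0
After event 1: A_seq=0 A_ack=200 B_seq=519 B_ack=0
After event 2: A_seq=196 A_ack=200 B_seq=519 B_ack=196
After event 3: A_seq=196 A_ack=519 B_seq=519 B_ack=196
After event 4: A_seq=196 A_ack=556 B_seq=556 B_ack=196

196 556 556 196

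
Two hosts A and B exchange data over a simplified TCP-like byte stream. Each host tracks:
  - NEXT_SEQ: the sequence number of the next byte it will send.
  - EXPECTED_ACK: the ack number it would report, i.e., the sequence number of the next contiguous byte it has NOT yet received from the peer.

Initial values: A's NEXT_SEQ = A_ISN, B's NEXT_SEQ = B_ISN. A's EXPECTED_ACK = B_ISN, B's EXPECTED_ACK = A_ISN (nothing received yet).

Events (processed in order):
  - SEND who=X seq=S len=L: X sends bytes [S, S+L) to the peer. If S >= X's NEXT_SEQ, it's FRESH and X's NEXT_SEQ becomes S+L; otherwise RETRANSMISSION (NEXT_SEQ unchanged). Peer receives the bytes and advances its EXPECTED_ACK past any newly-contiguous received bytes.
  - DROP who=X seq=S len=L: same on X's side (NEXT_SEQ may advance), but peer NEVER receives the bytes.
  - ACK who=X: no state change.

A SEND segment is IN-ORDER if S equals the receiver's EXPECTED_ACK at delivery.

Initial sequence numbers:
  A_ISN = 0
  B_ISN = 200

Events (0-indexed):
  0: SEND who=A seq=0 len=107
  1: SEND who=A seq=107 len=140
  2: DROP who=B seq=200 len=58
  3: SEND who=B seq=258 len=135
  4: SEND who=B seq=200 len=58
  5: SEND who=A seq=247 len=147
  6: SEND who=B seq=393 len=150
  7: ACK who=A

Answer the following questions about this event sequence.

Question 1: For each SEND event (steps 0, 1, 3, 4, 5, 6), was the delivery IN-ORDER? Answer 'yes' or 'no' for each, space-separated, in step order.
Step 0: SEND seq=0 -> in-order
Step 1: SEND seq=107 -> in-order
Step 3: SEND seq=258 -> out-of-order
Step 4: SEND seq=200 -> in-order
Step 5: SEND seq=247 -> in-order
Step 6: SEND seq=393 -> in-order

Answer: yes yes no yes yes yes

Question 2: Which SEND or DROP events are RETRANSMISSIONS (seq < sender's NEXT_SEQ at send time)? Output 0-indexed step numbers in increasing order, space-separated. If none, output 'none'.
Answer: 4

Derivation:
Step 0: SEND seq=0 -> fresh
Step 1: SEND seq=107 -> fresh
Step 2: DROP seq=200 -> fresh
Step 3: SEND seq=258 -> fresh
Step 4: SEND seq=200 -> retransmit
Step 5: SEND seq=247 -> fresh
Step 6: SEND seq=393 -> fresh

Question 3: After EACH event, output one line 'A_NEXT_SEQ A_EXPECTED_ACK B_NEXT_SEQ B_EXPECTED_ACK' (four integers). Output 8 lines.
107 200 200 107
247 200 200 247
247 200 258 247
247 200 393 247
247 393 393 247
394 393 393 394
394 543 543 394
394 543 543 394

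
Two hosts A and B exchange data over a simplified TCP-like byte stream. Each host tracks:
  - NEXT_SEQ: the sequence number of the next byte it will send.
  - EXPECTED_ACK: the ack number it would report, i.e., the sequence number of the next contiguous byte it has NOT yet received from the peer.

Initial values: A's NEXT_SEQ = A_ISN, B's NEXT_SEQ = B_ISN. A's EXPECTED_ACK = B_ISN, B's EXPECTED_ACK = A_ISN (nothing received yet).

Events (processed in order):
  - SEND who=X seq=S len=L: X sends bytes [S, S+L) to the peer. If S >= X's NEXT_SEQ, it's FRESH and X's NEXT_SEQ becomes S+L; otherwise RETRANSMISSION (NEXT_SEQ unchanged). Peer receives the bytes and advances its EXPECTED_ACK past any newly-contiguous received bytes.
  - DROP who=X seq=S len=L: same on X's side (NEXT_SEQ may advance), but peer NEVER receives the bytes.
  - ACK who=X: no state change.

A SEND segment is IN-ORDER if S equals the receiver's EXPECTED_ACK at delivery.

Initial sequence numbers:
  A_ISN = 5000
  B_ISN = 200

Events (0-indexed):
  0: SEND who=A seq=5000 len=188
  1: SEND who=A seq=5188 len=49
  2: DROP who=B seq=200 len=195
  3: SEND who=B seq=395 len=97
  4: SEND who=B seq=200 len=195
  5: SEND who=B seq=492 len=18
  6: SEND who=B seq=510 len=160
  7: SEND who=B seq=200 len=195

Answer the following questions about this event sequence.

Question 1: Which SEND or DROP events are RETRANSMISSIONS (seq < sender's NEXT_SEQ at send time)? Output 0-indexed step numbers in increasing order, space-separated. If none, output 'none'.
Step 0: SEND seq=5000 -> fresh
Step 1: SEND seq=5188 -> fresh
Step 2: DROP seq=200 -> fresh
Step 3: SEND seq=395 -> fresh
Step 4: SEND seq=200 -> retransmit
Step 5: SEND seq=492 -> fresh
Step 6: SEND seq=510 -> fresh
Step 7: SEND seq=200 -> retransmit

Answer: 4 7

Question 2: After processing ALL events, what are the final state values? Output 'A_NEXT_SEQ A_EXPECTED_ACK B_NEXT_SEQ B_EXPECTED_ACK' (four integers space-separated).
After event 0: A_seq=5188 A_ack=200 B_seq=200 B_ack=5188
After event 1: A_seq=5237 A_ack=200 B_seq=200 B_ack=5237
After event 2: A_seq=5237 A_ack=200 B_seq=395 B_ack=5237
After event 3: A_seq=5237 A_ack=200 B_seq=492 B_ack=5237
After event 4: A_seq=5237 A_ack=492 B_seq=492 B_ack=5237
After event 5: A_seq=5237 A_ack=510 B_seq=510 B_ack=5237
After event 6: A_seq=5237 A_ack=670 B_seq=670 B_ack=5237
After event 7: A_seq=5237 A_ack=670 B_seq=670 B_ack=5237

Answer: 5237 670 670 5237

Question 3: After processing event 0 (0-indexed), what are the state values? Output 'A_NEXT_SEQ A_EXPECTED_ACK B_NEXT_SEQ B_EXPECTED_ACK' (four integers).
After event 0: A_seq=5188 A_ack=200 B_seq=200 B_ack=5188

5188 200 200 5188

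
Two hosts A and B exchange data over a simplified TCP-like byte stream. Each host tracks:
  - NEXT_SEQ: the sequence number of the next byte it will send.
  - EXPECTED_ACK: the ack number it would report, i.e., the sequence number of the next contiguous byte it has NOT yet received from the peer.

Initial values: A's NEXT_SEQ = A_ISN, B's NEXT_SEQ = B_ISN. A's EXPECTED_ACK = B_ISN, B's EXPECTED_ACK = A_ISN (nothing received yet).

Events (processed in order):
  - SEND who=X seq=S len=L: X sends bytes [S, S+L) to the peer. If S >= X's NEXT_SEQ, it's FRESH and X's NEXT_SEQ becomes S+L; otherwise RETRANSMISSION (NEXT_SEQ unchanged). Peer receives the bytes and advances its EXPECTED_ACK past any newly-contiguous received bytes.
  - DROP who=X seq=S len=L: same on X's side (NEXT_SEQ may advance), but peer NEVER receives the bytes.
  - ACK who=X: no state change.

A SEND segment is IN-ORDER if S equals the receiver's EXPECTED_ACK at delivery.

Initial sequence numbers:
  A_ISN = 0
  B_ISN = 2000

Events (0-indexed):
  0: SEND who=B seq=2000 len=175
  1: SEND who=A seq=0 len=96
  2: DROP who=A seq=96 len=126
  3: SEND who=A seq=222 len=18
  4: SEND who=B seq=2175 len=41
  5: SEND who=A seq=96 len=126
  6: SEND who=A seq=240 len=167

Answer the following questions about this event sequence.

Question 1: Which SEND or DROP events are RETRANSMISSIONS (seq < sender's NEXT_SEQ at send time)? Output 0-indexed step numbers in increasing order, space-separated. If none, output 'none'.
Step 0: SEND seq=2000 -> fresh
Step 1: SEND seq=0 -> fresh
Step 2: DROP seq=96 -> fresh
Step 3: SEND seq=222 -> fresh
Step 4: SEND seq=2175 -> fresh
Step 5: SEND seq=96 -> retransmit
Step 6: SEND seq=240 -> fresh

Answer: 5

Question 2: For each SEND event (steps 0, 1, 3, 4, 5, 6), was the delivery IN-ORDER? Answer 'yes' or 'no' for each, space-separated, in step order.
Answer: yes yes no yes yes yes

Derivation:
Step 0: SEND seq=2000 -> in-order
Step 1: SEND seq=0 -> in-order
Step 3: SEND seq=222 -> out-of-order
Step 4: SEND seq=2175 -> in-order
Step 5: SEND seq=96 -> in-order
Step 6: SEND seq=240 -> in-order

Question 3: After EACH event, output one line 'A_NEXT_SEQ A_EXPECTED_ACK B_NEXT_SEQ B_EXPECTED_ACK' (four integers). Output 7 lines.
0 2175 2175 0
96 2175 2175 96
222 2175 2175 96
240 2175 2175 96
240 2216 2216 96
240 2216 2216 240
407 2216 2216 407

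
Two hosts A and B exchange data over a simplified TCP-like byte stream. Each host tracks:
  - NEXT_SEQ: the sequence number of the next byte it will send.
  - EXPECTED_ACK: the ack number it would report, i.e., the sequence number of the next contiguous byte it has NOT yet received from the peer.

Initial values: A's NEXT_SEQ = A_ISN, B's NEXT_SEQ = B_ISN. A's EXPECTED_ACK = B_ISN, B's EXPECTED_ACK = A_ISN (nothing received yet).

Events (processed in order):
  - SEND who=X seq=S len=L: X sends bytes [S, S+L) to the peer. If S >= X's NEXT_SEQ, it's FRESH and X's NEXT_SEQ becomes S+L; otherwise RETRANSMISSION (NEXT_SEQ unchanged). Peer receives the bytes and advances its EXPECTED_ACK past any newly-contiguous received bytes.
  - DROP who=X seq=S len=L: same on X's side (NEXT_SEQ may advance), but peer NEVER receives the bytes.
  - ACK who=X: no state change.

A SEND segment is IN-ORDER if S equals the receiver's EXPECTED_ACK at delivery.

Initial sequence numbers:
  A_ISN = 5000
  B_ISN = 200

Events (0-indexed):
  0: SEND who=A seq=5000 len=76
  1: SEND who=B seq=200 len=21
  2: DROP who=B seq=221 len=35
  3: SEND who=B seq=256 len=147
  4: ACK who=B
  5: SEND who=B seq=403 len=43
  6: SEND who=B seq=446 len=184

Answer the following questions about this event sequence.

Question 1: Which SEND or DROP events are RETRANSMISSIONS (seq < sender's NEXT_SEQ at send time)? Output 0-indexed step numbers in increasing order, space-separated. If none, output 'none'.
Step 0: SEND seq=5000 -> fresh
Step 1: SEND seq=200 -> fresh
Step 2: DROP seq=221 -> fresh
Step 3: SEND seq=256 -> fresh
Step 5: SEND seq=403 -> fresh
Step 6: SEND seq=446 -> fresh

Answer: none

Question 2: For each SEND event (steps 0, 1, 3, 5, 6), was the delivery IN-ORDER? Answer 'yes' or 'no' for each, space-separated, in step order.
Answer: yes yes no no no

Derivation:
Step 0: SEND seq=5000 -> in-order
Step 1: SEND seq=200 -> in-order
Step 3: SEND seq=256 -> out-of-order
Step 5: SEND seq=403 -> out-of-order
Step 6: SEND seq=446 -> out-of-order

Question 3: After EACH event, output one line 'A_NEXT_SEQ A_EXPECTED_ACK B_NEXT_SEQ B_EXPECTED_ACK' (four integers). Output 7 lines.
5076 200 200 5076
5076 221 221 5076
5076 221 256 5076
5076 221 403 5076
5076 221 403 5076
5076 221 446 5076
5076 221 630 5076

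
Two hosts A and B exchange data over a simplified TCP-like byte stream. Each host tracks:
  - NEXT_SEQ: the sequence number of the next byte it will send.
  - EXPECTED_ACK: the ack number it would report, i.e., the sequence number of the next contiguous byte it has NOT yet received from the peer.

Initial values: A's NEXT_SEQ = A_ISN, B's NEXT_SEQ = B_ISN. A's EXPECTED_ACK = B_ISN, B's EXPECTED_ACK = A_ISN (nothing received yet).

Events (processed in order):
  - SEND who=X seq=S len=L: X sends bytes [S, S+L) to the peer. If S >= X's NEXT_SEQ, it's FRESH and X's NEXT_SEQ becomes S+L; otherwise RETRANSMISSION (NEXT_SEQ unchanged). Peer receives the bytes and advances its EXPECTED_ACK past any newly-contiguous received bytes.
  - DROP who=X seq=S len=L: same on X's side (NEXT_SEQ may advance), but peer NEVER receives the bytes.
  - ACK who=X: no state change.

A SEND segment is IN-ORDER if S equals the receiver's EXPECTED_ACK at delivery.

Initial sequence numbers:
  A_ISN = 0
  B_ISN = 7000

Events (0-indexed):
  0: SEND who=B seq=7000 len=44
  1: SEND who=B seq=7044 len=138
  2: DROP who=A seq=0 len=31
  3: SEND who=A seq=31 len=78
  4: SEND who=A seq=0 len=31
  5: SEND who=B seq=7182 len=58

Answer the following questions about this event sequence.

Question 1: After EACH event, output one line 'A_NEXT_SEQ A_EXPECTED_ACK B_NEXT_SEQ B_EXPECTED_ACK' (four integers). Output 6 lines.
0 7044 7044 0
0 7182 7182 0
31 7182 7182 0
109 7182 7182 0
109 7182 7182 109
109 7240 7240 109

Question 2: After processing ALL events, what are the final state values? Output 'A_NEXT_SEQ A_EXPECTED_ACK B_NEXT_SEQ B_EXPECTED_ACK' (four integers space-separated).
Answer: 109 7240 7240 109

Derivation:
After event 0: A_seq=0 A_ack=7044 B_seq=7044 B_ack=0
After event 1: A_seq=0 A_ack=7182 B_seq=7182 B_ack=0
After event 2: A_seq=31 A_ack=7182 B_seq=7182 B_ack=0
After event 3: A_seq=109 A_ack=7182 B_seq=7182 B_ack=0
After event 4: A_seq=109 A_ack=7182 B_seq=7182 B_ack=109
After event 5: A_seq=109 A_ack=7240 B_seq=7240 B_ack=109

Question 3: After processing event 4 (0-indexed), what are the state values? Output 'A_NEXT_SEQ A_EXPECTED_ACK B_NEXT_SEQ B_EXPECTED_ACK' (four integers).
After event 0: A_seq=0 A_ack=7044 B_seq=7044 B_ack=0
After event 1: A_seq=0 A_ack=7182 B_seq=7182 B_ack=0
After event 2: A_seq=31 A_ack=7182 B_seq=7182 B_ack=0
After event 3: A_seq=109 A_ack=7182 B_seq=7182 B_ack=0
After event 4: A_seq=109 A_ack=7182 B_seq=7182 B_ack=109

109 7182 7182 109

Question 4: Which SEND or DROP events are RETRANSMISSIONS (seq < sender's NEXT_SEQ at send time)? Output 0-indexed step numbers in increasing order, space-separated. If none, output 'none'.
Step 0: SEND seq=7000 -> fresh
Step 1: SEND seq=7044 -> fresh
Step 2: DROP seq=0 -> fresh
Step 3: SEND seq=31 -> fresh
Step 4: SEND seq=0 -> retransmit
Step 5: SEND seq=7182 -> fresh

Answer: 4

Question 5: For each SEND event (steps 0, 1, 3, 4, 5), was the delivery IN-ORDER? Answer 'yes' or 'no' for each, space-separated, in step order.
Step 0: SEND seq=7000 -> in-order
Step 1: SEND seq=7044 -> in-order
Step 3: SEND seq=31 -> out-of-order
Step 4: SEND seq=0 -> in-order
Step 5: SEND seq=7182 -> in-order

Answer: yes yes no yes yes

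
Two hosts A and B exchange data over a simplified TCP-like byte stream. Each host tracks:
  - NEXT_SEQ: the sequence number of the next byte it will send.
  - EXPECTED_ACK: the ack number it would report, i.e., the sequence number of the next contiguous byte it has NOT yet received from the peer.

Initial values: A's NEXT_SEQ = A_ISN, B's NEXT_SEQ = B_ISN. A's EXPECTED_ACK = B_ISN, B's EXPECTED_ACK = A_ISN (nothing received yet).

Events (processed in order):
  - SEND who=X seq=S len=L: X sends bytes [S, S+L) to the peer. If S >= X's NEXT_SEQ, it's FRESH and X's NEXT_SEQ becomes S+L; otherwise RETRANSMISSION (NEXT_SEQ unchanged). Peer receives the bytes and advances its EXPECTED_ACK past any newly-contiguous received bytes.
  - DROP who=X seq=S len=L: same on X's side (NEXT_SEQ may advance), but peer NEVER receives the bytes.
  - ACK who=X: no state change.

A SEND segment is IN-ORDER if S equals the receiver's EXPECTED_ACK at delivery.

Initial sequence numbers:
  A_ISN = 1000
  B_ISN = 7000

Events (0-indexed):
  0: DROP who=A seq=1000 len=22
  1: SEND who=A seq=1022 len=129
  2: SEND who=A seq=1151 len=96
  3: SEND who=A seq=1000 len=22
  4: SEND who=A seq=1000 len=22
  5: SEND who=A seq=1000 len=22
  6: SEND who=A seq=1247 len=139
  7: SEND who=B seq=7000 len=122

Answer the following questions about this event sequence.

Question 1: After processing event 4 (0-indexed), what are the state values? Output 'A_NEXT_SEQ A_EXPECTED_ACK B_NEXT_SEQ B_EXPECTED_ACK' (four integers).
After event 0: A_seq=1022 A_ack=7000 B_seq=7000 B_ack=1000
After event 1: A_seq=1151 A_ack=7000 B_seq=7000 B_ack=1000
After event 2: A_seq=1247 A_ack=7000 B_seq=7000 B_ack=1000
After event 3: A_seq=1247 A_ack=7000 B_seq=7000 B_ack=1247
After event 4: A_seq=1247 A_ack=7000 B_seq=7000 B_ack=1247

1247 7000 7000 1247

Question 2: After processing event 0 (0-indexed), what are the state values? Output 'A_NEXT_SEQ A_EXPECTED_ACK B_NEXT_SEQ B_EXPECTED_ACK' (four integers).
After event 0: A_seq=1022 A_ack=7000 B_seq=7000 B_ack=1000

1022 7000 7000 1000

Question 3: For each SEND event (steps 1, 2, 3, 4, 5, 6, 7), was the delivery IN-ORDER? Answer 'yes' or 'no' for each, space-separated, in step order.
Answer: no no yes no no yes yes

Derivation:
Step 1: SEND seq=1022 -> out-of-order
Step 2: SEND seq=1151 -> out-of-order
Step 3: SEND seq=1000 -> in-order
Step 4: SEND seq=1000 -> out-of-order
Step 5: SEND seq=1000 -> out-of-order
Step 6: SEND seq=1247 -> in-order
Step 7: SEND seq=7000 -> in-order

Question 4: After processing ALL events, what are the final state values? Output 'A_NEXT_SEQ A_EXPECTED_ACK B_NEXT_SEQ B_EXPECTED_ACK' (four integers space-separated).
Answer: 1386 7122 7122 1386

Derivation:
After event 0: A_seq=1022 A_ack=7000 B_seq=7000 B_ack=1000
After event 1: A_seq=1151 A_ack=7000 B_seq=7000 B_ack=1000
After event 2: A_seq=1247 A_ack=7000 B_seq=7000 B_ack=1000
After event 3: A_seq=1247 A_ack=7000 B_seq=7000 B_ack=1247
After event 4: A_seq=1247 A_ack=7000 B_seq=7000 B_ack=1247
After event 5: A_seq=1247 A_ack=7000 B_seq=7000 B_ack=1247
After event 6: A_seq=1386 A_ack=7000 B_seq=7000 B_ack=1386
After event 7: A_seq=1386 A_ack=7122 B_seq=7122 B_ack=1386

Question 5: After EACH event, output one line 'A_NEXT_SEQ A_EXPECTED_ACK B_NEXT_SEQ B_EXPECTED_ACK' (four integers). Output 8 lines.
1022 7000 7000 1000
1151 7000 7000 1000
1247 7000 7000 1000
1247 7000 7000 1247
1247 7000 7000 1247
1247 7000 7000 1247
1386 7000 7000 1386
1386 7122 7122 1386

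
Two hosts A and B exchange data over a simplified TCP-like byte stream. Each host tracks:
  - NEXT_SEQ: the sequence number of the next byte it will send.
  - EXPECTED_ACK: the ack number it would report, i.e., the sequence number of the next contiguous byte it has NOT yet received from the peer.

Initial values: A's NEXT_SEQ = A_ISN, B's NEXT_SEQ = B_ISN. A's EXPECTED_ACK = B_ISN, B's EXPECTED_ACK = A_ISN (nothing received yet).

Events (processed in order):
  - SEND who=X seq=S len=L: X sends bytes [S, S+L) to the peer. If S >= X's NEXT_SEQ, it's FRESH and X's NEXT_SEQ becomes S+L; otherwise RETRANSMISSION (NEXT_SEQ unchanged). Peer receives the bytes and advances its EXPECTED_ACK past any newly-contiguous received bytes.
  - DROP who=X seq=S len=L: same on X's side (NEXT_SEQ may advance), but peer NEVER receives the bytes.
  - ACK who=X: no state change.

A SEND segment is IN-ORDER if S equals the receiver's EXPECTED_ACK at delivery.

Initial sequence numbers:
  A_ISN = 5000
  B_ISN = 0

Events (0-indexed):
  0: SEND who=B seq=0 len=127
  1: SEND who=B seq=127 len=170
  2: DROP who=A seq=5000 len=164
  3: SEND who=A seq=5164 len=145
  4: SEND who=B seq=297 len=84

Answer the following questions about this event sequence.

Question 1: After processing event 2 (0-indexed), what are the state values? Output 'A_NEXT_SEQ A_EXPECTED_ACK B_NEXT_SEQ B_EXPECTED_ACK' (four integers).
After event 0: A_seq=5000 A_ack=127 B_seq=127 B_ack=5000
After event 1: A_seq=5000 A_ack=297 B_seq=297 B_ack=5000
After event 2: A_seq=5164 A_ack=297 B_seq=297 B_ack=5000

5164 297 297 5000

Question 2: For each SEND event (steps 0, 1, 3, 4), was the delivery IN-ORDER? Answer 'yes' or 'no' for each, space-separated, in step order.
Answer: yes yes no yes

Derivation:
Step 0: SEND seq=0 -> in-order
Step 1: SEND seq=127 -> in-order
Step 3: SEND seq=5164 -> out-of-order
Step 4: SEND seq=297 -> in-order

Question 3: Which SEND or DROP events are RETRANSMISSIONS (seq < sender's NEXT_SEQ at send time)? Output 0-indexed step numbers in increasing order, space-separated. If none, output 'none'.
Step 0: SEND seq=0 -> fresh
Step 1: SEND seq=127 -> fresh
Step 2: DROP seq=5000 -> fresh
Step 3: SEND seq=5164 -> fresh
Step 4: SEND seq=297 -> fresh

Answer: none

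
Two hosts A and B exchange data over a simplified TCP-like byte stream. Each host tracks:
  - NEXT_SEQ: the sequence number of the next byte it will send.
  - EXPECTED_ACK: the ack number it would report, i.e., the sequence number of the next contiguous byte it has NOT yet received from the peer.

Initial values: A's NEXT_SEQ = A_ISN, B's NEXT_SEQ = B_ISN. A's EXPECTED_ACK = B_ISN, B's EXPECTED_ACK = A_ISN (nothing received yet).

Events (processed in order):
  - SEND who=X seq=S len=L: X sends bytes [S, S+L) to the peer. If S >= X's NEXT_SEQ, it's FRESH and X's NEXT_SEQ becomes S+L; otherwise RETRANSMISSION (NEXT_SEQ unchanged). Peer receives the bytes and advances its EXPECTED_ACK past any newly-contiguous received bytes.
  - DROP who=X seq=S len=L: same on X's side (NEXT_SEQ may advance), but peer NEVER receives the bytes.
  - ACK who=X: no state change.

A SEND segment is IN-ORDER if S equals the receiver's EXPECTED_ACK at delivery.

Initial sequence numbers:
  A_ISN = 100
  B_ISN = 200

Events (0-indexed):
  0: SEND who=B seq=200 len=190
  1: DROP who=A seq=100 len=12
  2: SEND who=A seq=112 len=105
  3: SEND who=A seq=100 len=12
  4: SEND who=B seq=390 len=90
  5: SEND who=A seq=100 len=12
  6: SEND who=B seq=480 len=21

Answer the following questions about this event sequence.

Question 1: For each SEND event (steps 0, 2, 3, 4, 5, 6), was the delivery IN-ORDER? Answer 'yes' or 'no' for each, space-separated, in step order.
Step 0: SEND seq=200 -> in-order
Step 2: SEND seq=112 -> out-of-order
Step 3: SEND seq=100 -> in-order
Step 4: SEND seq=390 -> in-order
Step 5: SEND seq=100 -> out-of-order
Step 6: SEND seq=480 -> in-order

Answer: yes no yes yes no yes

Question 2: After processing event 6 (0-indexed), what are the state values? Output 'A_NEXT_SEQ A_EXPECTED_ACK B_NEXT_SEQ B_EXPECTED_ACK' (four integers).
After event 0: A_seq=100 A_ack=390 B_seq=390 B_ack=100
After event 1: A_seq=112 A_ack=390 B_seq=390 B_ack=100
After event 2: A_seq=217 A_ack=390 B_seq=390 B_ack=100
After event 3: A_seq=217 A_ack=390 B_seq=390 B_ack=217
After event 4: A_seq=217 A_ack=480 B_seq=480 B_ack=217
After event 5: A_seq=217 A_ack=480 B_seq=480 B_ack=217
After event 6: A_seq=217 A_ack=501 B_seq=501 B_ack=217

217 501 501 217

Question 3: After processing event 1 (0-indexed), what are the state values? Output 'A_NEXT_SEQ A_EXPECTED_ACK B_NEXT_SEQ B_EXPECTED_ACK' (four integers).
After event 0: A_seq=100 A_ack=390 B_seq=390 B_ack=100
After event 1: A_seq=112 A_ack=390 B_seq=390 B_ack=100

112 390 390 100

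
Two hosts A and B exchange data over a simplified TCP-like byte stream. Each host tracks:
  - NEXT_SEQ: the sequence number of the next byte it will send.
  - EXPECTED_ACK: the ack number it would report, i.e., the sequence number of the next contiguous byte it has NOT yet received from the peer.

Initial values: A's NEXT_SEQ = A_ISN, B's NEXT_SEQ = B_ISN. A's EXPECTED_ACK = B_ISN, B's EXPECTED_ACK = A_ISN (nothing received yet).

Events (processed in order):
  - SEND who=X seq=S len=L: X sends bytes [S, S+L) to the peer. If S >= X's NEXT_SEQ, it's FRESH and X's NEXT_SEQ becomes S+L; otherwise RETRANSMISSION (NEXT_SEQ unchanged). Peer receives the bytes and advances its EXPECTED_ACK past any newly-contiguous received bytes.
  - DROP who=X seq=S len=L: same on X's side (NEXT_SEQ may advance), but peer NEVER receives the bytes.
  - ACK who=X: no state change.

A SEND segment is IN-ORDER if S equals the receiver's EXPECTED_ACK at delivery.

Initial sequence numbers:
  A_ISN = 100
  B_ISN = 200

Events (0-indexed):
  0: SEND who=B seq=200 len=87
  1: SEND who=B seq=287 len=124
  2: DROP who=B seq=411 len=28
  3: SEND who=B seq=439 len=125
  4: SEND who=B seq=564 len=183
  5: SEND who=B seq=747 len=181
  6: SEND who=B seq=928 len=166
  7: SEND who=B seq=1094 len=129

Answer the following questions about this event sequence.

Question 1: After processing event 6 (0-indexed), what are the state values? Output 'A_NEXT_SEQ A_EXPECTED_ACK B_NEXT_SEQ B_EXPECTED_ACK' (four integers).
After event 0: A_seq=100 A_ack=287 B_seq=287 B_ack=100
After event 1: A_seq=100 A_ack=411 B_seq=411 B_ack=100
After event 2: A_seq=100 A_ack=411 B_seq=439 B_ack=100
After event 3: A_seq=100 A_ack=411 B_seq=564 B_ack=100
After event 4: A_seq=100 A_ack=411 B_seq=747 B_ack=100
After event 5: A_seq=100 A_ack=411 B_seq=928 B_ack=100
After event 6: A_seq=100 A_ack=411 B_seq=1094 B_ack=100

100 411 1094 100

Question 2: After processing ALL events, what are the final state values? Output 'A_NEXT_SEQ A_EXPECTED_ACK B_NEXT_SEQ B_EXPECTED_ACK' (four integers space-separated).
After event 0: A_seq=100 A_ack=287 B_seq=287 B_ack=100
After event 1: A_seq=100 A_ack=411 B_seq=411 B_ack=100
After event 2: A_seq=100 A_ack=411 B_seq=439 B_ack=100
After event 3: A_seq=100 A_ack=411 B_seq=564 B_ack=100
After event 4: A_seq=100 A_ack=411 B_seq=747 B_ack=100
After event 5: A_seq=100 A_ack=411 B_seq=928 B_ack=100
After event 6: A_seq=100 A_ack=411 B_seq=1094 B_ack=100
After event 7: A_seq=100 A_ack=411 B_seq=1223 B_ack=100

Answer: 100 411 1223 100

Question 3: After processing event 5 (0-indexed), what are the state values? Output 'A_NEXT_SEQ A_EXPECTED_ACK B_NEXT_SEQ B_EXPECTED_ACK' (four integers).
After event 0: A_seq=100 A_ack=287 B_seq=287 B_ack=100
After event 1: A_seq=100 A_ack=411 B_seq=411 B_ack=100
After event 2: A_seq=100 A_ack=411 B_seq=439 B_ack=100
After event 3: A_seq=100 A_ack=411 B_seq=564 B_ack=100
After event 4: A_seq=100 A_ack=411 B_seq=747 B_ack=100
After event 5: A_seq=100 A_ack=411 B_seq=928 B_ack=100

100 411 928 100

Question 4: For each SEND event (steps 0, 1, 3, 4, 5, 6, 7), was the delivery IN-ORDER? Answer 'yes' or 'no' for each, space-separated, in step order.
Answer: yes yes no no no no no

Derivation:
Step 0: SEND seq=200 -> in-order
Step 1: SEND seq=287 -> in-order
Step 3: SEND seq=439 -> out-of-order
Step 4: SEND seq=564 -> out-of-order
Step 5: SEND seq=747 -> out-of-order
Step 6: SEND seq=928 -> out-of-order
Step 7: SEND seq=1094 -> out-of-order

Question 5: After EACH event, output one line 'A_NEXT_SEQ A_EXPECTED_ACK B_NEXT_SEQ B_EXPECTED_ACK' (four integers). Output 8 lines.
100 287 287 100
100 411 411 100
100 411 439 100
100 411 564 100
100 411 747 100
100 411 928 100
100 411 1094 100
100 411 1223 100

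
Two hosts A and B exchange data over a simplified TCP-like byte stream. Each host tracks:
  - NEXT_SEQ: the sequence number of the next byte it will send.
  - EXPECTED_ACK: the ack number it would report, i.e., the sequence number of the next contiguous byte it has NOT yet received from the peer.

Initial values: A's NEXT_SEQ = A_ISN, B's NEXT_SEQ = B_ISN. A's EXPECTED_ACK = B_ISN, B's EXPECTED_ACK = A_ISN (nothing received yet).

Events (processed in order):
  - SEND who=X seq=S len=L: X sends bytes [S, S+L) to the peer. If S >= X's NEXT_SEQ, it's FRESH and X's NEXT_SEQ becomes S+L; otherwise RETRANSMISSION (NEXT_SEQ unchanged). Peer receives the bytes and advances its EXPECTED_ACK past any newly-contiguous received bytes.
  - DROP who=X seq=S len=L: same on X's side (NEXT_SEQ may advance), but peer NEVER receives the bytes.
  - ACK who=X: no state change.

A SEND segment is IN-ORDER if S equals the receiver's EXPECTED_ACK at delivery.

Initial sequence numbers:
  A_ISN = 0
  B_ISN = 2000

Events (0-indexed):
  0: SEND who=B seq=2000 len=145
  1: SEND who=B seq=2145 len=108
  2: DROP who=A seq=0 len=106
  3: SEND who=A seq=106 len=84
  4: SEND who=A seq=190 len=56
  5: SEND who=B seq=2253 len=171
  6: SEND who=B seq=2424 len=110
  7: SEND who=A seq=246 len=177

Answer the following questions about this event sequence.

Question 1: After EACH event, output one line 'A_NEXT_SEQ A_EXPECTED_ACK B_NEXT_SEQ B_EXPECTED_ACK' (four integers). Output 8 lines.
0 2145 2145 0
0 2253 2253 0
106 2253 2253 0
190 2253 2253 0
246 2253 2253 0
246 2424 2424 0
246 2534 2534 0
423 2534 2534 0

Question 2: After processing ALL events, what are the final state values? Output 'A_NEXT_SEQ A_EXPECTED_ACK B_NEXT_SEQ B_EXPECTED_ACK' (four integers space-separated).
Answer: 423 2534 2534 0

Derivation:
After event 0: A_seq=0 A_ack=2145 B_seq=2145 B_ack=0
After event 1: A_seq=0 A_ack=2253 B_seq=2253 B_ack=0
After event 2: A_seq=106 A_ack=2253 B_seq=2253 B_ack=0
After event 3: A_seq=190 A_ack=2253 B_seq=2253 B_ack=0
After event 4: A_seq=246 A_ack=2253 B_seq=2253 B_ack=0
After event 5: A_seq=246 A_ack=2424 B_seq=2424 B_ack=0
After event 6: A_seq=246 A_ack=2534 B_seq=2534 B_ack=0
After event 7: A_seq=423 A_ack=2534 B_seq=2534 B_ack=0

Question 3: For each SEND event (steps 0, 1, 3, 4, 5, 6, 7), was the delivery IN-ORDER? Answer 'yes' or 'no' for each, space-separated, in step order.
Step 0: SEND seq=2000 -> in-order
Step 1: SEND seq=2145 -> in-order
Step 3: SEND seq=106 -> out-of-order
Step 4: SEND seq=190 -> out-of-order
Step 5: SEND seq=2253 -> in-order
Step 6: SEND seq=2424 -> in-order
Step 7: SEND seq=246 -> out-of-order

Answer: yes yes no no yes yes no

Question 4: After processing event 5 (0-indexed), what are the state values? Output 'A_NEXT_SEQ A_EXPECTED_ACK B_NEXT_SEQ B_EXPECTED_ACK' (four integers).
After event 0: A_seq=0 A_ack=2145 B_seq=2145 B_ack=0
After event 1: A_seq=0 A_ack=2253 B_seq=2253 B_ack=0
After event 2: A_seq=106 A_ack=2253 B_seq=2253 B_ack=0
After event 3: A_seq=190 A_ack=2253 B_seq=2253 B_ack=0
After event 4: A_seq=246 A_ack=2253 B_seq=2253 B_ack=0
After event 5: A_seq=246 A_ack=2424 B_seq=2424 B_ack=0

246 2424 2424 0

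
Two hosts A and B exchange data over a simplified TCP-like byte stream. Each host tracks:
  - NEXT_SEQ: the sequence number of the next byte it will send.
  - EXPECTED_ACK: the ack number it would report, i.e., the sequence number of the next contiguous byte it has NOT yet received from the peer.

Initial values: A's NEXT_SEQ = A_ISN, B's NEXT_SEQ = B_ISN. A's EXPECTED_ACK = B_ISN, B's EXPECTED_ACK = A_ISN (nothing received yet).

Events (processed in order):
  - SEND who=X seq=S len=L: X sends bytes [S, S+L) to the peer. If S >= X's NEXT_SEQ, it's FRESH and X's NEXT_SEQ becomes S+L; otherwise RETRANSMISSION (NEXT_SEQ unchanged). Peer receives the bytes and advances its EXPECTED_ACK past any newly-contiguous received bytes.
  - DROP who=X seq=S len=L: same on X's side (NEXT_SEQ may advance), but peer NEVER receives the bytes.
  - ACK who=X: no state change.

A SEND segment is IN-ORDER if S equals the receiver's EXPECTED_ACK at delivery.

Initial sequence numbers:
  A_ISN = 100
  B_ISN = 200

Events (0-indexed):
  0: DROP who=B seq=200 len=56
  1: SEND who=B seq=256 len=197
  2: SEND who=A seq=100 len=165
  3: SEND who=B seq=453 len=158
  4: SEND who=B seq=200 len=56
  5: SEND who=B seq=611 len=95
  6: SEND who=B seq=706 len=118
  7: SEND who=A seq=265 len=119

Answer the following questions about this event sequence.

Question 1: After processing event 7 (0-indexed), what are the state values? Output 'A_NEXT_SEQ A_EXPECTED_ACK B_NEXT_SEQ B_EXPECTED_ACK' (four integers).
After event 0: A_seq=100 A_ack=200 B_seq=256 B_ack=100
After event 1: A_seq=100 A_ack=200 B_seq=453 B_ack=100
After event 2: A_seq=265 A_ack=200 B_seq=453 B_ack=265
After event 3: A_seq=265 A_ack=200 B_seq=611 B_ack=265
After event 4: A_seq=265 A_ack=611 B_seq=611 B_ack=265
After event 5: A_seq=265 A_ack=706 B_seq=706 B_ack=265
After event 6: A_seq=265 A_ack=824 B_seq=824 B_ack=265
After event 7: A_seq=384 A_ack=824 B_seq=824 B_ack=384

384 824 824 384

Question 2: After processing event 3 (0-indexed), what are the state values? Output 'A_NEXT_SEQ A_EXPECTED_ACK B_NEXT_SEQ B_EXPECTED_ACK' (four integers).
After event 0: A_seq=100 A_ack=200 B_seq=256 B_ack=100
After event 1: A_seq=100 A_ack=200 B_seq=453 B_ack=100
After event 2: A_seq=265 A_ack=200 B_seq=453 B_ack=265
After event 3: A_seq=265 A_ack=200 B_seq=611 B_ack=265

265 200 611 265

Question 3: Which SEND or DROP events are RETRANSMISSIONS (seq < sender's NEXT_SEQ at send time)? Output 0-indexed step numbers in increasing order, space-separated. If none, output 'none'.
Step 0: DROP seq=200 -> fresh
Step 1: SEND seq=256 -> fresh
Step 2: SEND seq=100 -> fresh
Step 3: SEND seq=453 -> fresh
Step 4: SEND seq=200 -> retransmit
Step 5: SEND seq=611 -> fresh
Step 6: SEND seq=706 -> fresh
Step 7: SEND seq=265 -> fresh

Answer: 4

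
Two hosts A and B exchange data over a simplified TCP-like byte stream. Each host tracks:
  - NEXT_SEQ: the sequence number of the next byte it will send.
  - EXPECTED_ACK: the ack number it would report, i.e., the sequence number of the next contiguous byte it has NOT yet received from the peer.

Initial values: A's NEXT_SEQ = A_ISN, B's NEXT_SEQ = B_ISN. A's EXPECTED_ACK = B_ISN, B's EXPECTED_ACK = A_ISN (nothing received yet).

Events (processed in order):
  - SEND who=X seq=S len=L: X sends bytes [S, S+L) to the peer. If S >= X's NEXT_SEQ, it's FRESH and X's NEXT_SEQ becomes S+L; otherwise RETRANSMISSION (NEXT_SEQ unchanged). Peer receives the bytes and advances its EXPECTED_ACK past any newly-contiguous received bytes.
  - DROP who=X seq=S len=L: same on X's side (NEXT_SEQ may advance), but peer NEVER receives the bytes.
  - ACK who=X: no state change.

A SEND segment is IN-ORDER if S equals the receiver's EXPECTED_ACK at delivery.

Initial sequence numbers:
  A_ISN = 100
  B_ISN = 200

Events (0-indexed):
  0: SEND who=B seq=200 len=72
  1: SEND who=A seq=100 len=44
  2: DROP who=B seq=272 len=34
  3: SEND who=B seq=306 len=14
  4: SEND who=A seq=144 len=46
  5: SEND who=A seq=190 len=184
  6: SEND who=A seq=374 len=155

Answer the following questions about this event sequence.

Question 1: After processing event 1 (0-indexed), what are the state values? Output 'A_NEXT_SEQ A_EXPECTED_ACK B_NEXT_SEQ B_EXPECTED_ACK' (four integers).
After event 0: A_seq=100 A_ack=272 B_seq=272 B_ack=100
After event 1: A_seq=144 A_ack=272 B_seq=272 B_ack=144

144 272 272 144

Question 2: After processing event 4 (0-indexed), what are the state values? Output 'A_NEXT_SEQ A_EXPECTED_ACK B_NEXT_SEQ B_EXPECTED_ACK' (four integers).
After event 0: A_seq=100 A_ack=272 B_seq=272 B_ack=100
After event 1: A_seq=144 A_ack=272 B_seq=272 B_ack=144
After event 2: A_seq=144 A_ack=272 B_seq=306 B_ack=144
After event 3: A_seq=144 A_ack=272 B_seq=320 B_ack=144
After event 4: A_seq=190 A_ack=272 B_seq=320 B_ack=190

190 272 320 190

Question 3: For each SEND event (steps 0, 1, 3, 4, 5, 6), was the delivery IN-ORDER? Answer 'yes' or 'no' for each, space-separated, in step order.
Answer: yes yes no yes yes yes

Derivation:
Step 0: SEND seq=200 -> in-order
Step 1: SEND seq=100 -> in-order
Step 3: SEND seq=306 -> out-of-order
Step 4: SEND seq=144 -> in-order
Step 5: SEND seq=190 -> in-order
Step 6: SEND seq=374 -> in-order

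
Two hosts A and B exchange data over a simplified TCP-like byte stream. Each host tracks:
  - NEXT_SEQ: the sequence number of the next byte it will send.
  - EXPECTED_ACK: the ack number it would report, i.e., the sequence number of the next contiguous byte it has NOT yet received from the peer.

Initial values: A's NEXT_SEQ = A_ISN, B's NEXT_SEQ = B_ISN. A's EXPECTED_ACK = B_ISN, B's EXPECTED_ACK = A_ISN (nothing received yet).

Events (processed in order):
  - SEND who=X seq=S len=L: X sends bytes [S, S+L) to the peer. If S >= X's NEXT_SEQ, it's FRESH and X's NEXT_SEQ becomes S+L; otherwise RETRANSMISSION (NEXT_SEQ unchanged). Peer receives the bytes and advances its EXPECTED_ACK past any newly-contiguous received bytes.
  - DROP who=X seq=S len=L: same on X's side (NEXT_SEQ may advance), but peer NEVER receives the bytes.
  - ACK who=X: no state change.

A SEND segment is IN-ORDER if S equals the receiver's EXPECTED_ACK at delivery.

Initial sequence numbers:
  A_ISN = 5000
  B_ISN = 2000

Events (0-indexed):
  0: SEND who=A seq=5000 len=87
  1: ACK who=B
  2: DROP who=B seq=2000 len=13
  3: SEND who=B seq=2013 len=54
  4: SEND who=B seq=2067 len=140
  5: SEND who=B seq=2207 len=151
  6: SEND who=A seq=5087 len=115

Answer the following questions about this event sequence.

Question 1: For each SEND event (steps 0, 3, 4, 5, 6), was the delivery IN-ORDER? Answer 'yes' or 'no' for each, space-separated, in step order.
Step 0: SEND seq=5000 -> in-order
Step 3: SEND seq=2013 -> out-of-order
Step 4: SEND seq=2067 -> out-of-order
Step 5: SEND seq=2207 -> out-of-order
Step 6: SEND seq=5087 -> in-order

Answer: yes no no no yes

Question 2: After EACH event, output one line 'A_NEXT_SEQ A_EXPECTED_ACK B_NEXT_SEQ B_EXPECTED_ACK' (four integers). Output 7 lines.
5087 2000 2000 5087
5087 2000 2000 5087
5087 2000 2013 5087
5087 2000 2067 5087
5087 2000 2207 5087
5087 2000 2358 5087
5202 2000 2358 5202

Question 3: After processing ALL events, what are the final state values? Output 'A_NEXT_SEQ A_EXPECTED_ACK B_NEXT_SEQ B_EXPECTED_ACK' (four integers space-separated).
Answer: 5202 2000 2358 5202

Derivation:
After event 0: A_seq=5087 A_ack=2000 B_seq=2000 B_ack=5087
After event 1: A_seq=5087 A_ack=2000 B_seq=2000 B_ack=5087
After event 2: A_seq=5087 A_ack=2000 B_seq=2013 B_ack=5087
After event 3: A_seq=5087 A_ack=2000 B_seq=2067 B_ack=5087
After event 4: A_seq=5087 A_ack=2000 B_seq=2207 B_ack=5087
After event 5: A_seq=5087 A_ack=2000 B_seq=2358 B_ack=5087
After event 6: A_seq=5202 A_ack=2000 B_seq=2358 B_ack=5202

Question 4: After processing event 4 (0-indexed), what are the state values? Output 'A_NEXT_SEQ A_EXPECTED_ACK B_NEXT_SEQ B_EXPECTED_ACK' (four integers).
After event 0: A_seq=5087 A_ack=2000 B_seq=2000 B_ack=5087
After event 1: A_seq=5087 A_ack=2000 B_seq=2000 B_ack=5087
After event 2: A_seq=5087 A_ack=2000 B_seq=2013 B_ack=5087
After event 3: A_seq=5087 A_ack=2000 B_seq=2067 B_ack=5087
After event 4: A_seq=5087 A_ack=2000 B_seq=2207 B_ack=5087

5087 2000 2207 5087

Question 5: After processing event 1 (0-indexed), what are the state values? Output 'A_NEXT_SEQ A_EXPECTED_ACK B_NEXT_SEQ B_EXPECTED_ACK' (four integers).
After event 0: A_seq=5087 A_ack=2000 B_seq=2000 B_ack=5087
After event 1: A_seq=5087 A_ack=2000 B_seq=2000 B_ack=5087

5087 2000 2000 5087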